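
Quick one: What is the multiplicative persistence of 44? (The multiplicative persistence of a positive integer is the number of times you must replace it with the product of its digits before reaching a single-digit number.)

44 → 16 → 6 (2 steps)

2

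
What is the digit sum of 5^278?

5^278 = 205902303578721156725558086938867558744335183249384913087456309084143443183003117036140143954093175567640001629499188985752942536993788401929211706568195218436390092620058567263185977935791015625
Sum of its 195 digits: 871.

871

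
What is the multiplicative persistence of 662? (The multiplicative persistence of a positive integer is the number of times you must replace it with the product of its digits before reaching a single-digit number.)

3

662 → 72 → 14 → 4 (3 steps)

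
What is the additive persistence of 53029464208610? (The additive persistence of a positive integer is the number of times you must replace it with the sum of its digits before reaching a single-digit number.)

2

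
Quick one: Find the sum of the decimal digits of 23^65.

23^65 = 32531893445129332611554645425981044974375991037324055622153329695632580166211412428357143
Sum of its 89 digits: 362.

362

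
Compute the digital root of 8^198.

1

The digital root of n equals n mod 9 (or 9 when 9 | n), so we need 8^198 mod 9.
8^198 ≡ 1 (mod 9), so the digital root is 1.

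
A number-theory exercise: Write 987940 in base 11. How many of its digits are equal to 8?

987940 in base 11 is 615288.
The digit 8 appears 2 times.

2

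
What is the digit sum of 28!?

90

28! = 304888344611713860501504000000
Sum of its 30 digits: 90.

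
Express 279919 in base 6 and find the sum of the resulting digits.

279919 in base 6 is 5555531.
Digit sum: 5+5+5+5+5+3+1 = 29.

29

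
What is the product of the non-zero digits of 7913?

7×9×1×3 = 189

189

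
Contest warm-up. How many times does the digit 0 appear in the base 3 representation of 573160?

573160 in base 3 is 1002010020011.
The digit 0 appears 7 times.

7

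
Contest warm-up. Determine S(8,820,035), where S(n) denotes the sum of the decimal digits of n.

26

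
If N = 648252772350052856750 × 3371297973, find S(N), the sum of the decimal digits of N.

120

648252772350052856750 × 3371297973 = 2185453257415363642404134367750
Sum of its 31 digits: 120.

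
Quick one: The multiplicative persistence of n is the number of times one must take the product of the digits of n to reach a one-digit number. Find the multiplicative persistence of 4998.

4998 → 2592 → 180 → 0 (3 steps)

3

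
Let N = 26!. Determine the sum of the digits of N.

81

26! = 403291461126605635584000000
Sum of its 27 digits: 81.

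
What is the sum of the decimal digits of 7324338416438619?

7+3+2+4+3+3+8+4+1+6+4+3+8+6+1+9 = 72

72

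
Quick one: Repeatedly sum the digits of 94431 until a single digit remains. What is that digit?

9+4+4+3+1 = 21
2+1 = 3

3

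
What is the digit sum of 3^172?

3^172 = 11610630703530923996233764322605633554400975674804937772291047972101377433780374641
Sum of its 83 digits: 342.

342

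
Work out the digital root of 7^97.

7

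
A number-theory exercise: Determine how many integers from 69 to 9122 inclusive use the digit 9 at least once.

The integers in [69, 9122] that use the digit 9 at least once: 69, 79, 89, 90, 91, 92, …, 9121, 9122.
2556 qualify.

2556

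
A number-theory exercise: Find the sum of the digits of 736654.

7+3+6+6+5+4 = 31

31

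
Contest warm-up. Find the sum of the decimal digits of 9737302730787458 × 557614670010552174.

9737302730787458 × 557614670010552174 = 5429662849020896945514804413833692
Sum of its 34 digits: 159.

159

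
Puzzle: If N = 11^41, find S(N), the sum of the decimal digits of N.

203

11^41 = 4978518112499354698647829163838661251242411
Sum of its 43 digits: 203.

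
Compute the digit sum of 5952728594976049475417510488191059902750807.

5+9+5+2+7+2+8+5+9+4+9+7+6+0+4+9+4+7+5+4+1+7+5+1+0+4+8+8+1+9+1+0+5+9+9+0+2+7+5+0+8+0+7 = 208

208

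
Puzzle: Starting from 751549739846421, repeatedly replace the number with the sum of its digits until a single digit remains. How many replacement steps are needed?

751549739846421 → 75 → 12 → 3 (3 steps)

3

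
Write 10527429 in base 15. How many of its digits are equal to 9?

1

10527429 in base 15 is DCE389.
The digit 9 appears 1 time.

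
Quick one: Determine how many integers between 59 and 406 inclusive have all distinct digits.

The integers in [59, 406] that have all distinct digits: 59, 60, 61, 62, 63, 64, …, 405, 406.
258 qualify.

258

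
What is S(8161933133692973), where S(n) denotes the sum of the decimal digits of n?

8+1+6+1+9+3+3+1+3+3+6+9+2+9+7+3 = 74

74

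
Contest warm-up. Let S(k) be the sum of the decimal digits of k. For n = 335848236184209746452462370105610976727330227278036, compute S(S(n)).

3

First digit sum: 210.
2+1+0 = 3.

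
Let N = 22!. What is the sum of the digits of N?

72

22! = 1124000727777607680000
Sum of its 22 digits: 72.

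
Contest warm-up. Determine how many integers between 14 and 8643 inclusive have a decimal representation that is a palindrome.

174

The integers in [14, 8643] that have a decimal representation that is a palindrome: 22, 33, 44, 55, 66, 77, …, 8448, 8558.
174 qualify.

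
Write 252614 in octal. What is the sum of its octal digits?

26

252614 in base 8 is 755306.
Digit sum: 7+5+5+3+0+6 = 26.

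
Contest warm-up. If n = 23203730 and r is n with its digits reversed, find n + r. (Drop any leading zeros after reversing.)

26933962

Reverse of 23203730 is 3730232.
23203730 + 3730232 = 26933962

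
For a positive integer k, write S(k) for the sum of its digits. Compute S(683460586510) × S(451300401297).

1872

S(683460586510) = 6+8+3+4+6+0+5+8+6+5+1+0 = 52.
S(451300401297) = 4+5+1+3+0+0+4+0+1+2+9+7 = 36.
52 · 36 = 1872.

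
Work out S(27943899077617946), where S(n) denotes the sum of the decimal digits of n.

98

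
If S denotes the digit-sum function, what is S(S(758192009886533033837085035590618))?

First digit sum: 148.
1+4+8 = 13.

13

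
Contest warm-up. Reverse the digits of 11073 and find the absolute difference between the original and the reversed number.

25938

Reverse of 11073 is 37011.
|11073 − 37011| = 25938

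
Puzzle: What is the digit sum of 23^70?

23^70 = 209386424652304064049051461204995116953510089281143424135257228513176887924733660903369498848049
Sum of its 96 digits: 409.

409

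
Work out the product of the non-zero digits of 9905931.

9×9×5×9×3×1 = 10935

10935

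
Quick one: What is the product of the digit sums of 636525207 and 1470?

432

S(636525207) = 6+3+6+5+2+5+2+0+7 = 36.
S(1470) = 1+4+7+0 = 12.
36 · 12 = 432.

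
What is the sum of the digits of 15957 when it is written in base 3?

7

15957 in base 3 is 210220000.
Digit sum: 2+1+0+2+2+0+0+0+0 = 7.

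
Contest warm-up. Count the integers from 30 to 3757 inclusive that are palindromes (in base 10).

124

The integers in [30, 3757] that are palindromes (in base 10): 33, 44, 55, 66, 77, 88, …, 3553, 3663.
124 qualify.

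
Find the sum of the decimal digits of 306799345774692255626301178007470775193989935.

220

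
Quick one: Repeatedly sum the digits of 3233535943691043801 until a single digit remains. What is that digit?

9

3+2+3+3+5+3+5+9+4+3+6+9+1+0+4+3+8+0+1 = 72
7+2 = 9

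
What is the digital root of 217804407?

6

2+1+7+8+0+4+4+0+7 = 33
3+3 = 6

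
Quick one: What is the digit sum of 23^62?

23^62 = 2673781001490041309406973405603767976853455333058605705774088082159330990894338162929
Sum of its 85 digits: 376.

376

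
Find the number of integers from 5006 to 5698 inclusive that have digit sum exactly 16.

57

The integers in [5006, 5698] that have digit sum exactly 16: 5029, 5038, 5047, 5056, 5065, 5074, …, 5641, 5650.
57 qualify.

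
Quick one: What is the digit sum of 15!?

15! = 1307674368000
Sum of its 13 digits: 45.

45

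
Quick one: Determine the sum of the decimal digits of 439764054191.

53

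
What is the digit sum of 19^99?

541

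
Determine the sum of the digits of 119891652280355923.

1+1+9+8+9+1+6+5+2+2+8+0+3+5+5+9+2+3 = 79

79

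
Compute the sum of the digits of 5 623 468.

34

5+6+2+3+4+6+8 = 34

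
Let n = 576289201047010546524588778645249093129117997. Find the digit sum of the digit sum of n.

First digit sum: 209.
2+0+9 = 11.

11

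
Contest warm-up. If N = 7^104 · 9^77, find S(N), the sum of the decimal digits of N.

657

7^104 · 9^77 = 232739120223116289446564197002705720384400925054738467493735987416524154393044209604456721944065926243022739056115212916151104303833609989945006670140023759353769
Sum of its 162 digits: 657.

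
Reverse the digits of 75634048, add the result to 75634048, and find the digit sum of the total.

47

Reversal of 75634048 is 84043657; 75634048 + 84043657 = 159677705.
Digit sum of 159677705: 1+5+9+6+7+7+7+0+5 = 47.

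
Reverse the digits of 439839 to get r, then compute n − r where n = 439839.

-499095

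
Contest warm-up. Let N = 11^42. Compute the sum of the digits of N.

190

11^42 = 54763699237492901685126120802225273763666521
Sum of its 44 digits: 190.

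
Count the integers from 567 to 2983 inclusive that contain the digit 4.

619

The integers in [567, 2983] that contain the digit 4: 574, 584, 594, 604, 614, 624, …, 2964, 2974.
619 qualify.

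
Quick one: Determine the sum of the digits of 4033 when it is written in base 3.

9

4033 in base 3 is 12112101.
Digit sum: 1+2+1+1+2+1+0+1 = 9.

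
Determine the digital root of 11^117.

The digital root of n equals n mod 9 (or 9 when 9 | n), so we need 11^117 mod 9.
11^117 ≡ 8 (mod 9), so the digital root is 8.

8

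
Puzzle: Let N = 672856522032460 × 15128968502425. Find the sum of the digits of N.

672856522032460 × 15128968502425 = 10179625128480320383438715500
Sum of its 29 digits: 106.

106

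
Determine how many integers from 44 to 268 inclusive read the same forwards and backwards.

The integers in [44, 268] that read the same forwards and backwards: 44, 55, 66, 77, 88, 99, …, 252, 262.
23 qualify.

23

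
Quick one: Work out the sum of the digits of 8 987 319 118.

8+9+8+7+3+1+9+1+1+8 = 55

55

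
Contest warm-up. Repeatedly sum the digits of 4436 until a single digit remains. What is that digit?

8

4+4+3+6 = 17
1+7 = 8
(Equivalently, 4436 mod 9 = 8.)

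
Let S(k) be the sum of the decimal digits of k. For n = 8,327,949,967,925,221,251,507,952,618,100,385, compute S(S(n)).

9

First digit sum: 153.
1+5+3 = 9.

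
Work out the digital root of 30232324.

1

3+0+2+3+2+3+2+4 = 19
1+9 = 10
1+0 = 1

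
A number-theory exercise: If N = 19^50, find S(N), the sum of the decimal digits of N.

244

19^50 = 8663234049605954426644038200675212212900743262211018069459689001
Sum of its 64 digits: 244.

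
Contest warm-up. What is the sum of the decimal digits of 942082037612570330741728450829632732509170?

164

9+4+2+0+8+2+0+3+7+6+1+2+5+7+0+3+3+0+7+4+1+7+2+8+4+5+0+8+2+9+6+3+2+7+3+2+5+0+9+1+7+0 = 164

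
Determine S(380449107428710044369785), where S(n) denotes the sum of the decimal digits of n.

3+8+0+4+4+9+1+0+7+4+2+8+7+1+0+0+4+4+3+6+9+7+8+5 = 104

104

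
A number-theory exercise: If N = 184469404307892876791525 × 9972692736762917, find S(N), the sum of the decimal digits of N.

202

184469404307892876791525 × 9972692736762917 = 1839656688496305244371349063745559878425
Sum of its 40 digits: 202.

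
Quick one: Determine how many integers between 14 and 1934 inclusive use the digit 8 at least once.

The integers in [14, 1934] that use the digit 8 at least once: 18, 28, 38, 48, 58, 68, …, 1918, 1928.
525 qualify.

525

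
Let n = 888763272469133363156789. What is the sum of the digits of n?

8+8+8+7+6+3+2+7+2+4+6+9+1+3+3+3+6+3+1+5+6+7+8+9 = 125

125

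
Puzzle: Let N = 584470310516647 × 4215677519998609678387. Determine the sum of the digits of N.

584470310516647 × 4215677519998609678387 = 2463938349151635741970571884479608389
Sum of its 37 digits: 187.

187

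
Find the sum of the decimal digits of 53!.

279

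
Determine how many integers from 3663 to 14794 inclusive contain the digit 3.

4009

The integers in [3663, 14794] that contain the digit 3: 3663, 3664, 3665, 3666, 3667, 3668, …, 14783, 14793.
4009 qualify.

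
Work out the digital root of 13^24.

The digital root of n equals n mod 9 (or 9 when 9 | n), so we need 13^24 mod 9.
13^24 ≡ 1 (mod 9), so the digital root is 1.

1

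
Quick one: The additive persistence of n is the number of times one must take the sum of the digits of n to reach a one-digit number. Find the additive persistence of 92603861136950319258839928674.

92603861136950319258839928674 → 143 → 8 (2 steps)

2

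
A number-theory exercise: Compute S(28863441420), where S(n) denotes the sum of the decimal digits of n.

42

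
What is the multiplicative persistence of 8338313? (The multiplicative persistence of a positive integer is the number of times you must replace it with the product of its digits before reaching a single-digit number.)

8338313 → 5184 → 160 → 0 (3 steps)

3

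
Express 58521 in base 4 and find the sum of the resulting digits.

12

58521 in base 4 is 32102121.
Digit sum: 3+2+1+0+2+1+2+1 = 12.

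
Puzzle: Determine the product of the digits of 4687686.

4×6×8×7×6×8×6 = 387072

387072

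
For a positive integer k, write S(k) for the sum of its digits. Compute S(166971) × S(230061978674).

1590

S(166971) = 1+6+6+9+7+1 = 30.
S(230061978674) = 2+3+0+0+6+1+9+7+8+6+7+4 = 53.
30 · 53 = 1590.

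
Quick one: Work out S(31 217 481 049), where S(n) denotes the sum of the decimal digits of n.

3+1+2+1+7+4+8+1+0+4+9 = 40

40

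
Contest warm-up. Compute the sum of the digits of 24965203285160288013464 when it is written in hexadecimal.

134

24965203285160288013464 in base 16 is 5495DCB348992074C98.
Digit sum: 5+4+9+5+13+12+11+3+4+8+9+9+2+0+7+4+12+9+8 = 134.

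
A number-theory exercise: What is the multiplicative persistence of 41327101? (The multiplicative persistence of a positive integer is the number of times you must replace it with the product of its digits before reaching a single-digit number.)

1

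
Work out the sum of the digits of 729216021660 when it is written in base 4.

30

729216021660 in base 4 is 22213020222113102130.
Digit sum: 2+2+2+1+3+0+2+0+2+2+2+1+1+3+1+0+2+1+3+0 = 30.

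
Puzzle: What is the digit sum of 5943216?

5+9+4+3+2+1+6 = 30

30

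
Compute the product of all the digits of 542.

5×4×2 = 40

40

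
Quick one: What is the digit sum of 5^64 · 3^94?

378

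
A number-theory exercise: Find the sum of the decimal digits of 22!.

22! = 1124000727777607680000
Sum of its 22 digits: 72.

72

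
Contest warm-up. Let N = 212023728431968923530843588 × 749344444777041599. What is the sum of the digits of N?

178

212023728431968923530843588 × 749344444777041599 = 158878803061412001795217400359540499438417212
Sum of its 45 digits: 178.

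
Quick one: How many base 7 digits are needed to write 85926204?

85926204 in base 7 is 2062234500, which has 10 digits.

10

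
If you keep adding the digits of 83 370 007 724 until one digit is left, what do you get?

5

8+3+3+7+0+0+0+7+7+2+4 = 41
4+1 = 5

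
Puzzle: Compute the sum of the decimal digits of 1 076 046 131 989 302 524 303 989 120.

106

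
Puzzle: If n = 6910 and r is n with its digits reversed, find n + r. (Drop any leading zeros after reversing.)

7106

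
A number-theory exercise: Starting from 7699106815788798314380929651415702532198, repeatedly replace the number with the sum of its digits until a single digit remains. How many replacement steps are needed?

3

7699106815788798314380929651415702532198 → 197 → 17 → 8 (3 steps)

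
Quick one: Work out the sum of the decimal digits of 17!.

17! = 355687428096000
Sum of its 15 digits: 63.

63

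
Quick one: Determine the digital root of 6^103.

9

The digital root of n equals n mod 9 (or 9 when 9 | n), so we need 6^103 mod 9.
6^103 ≡ 0 (mod 9), so the digital root is 9.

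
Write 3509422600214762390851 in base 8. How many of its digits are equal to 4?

3509422600214762390851 in base 8 is 574374055322656047502503.
The digit 4 appears 3 times.

3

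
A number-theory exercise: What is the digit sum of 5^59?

191

5^59 = 173472347597680709441192448139190673828125
Sum of its 42 digits: 191.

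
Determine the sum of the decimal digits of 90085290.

9+0+0+8+5+2+9+0 = 33

33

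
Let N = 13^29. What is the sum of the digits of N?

13^29 = 201538126434611150798503956371773
Sum of its 33 digits: 133.

133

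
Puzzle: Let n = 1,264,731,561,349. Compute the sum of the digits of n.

1+2+6+4+7+3+1+5+6+1+3+4+9 = 52

52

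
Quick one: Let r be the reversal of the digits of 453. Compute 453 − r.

Reverse of 453 is 354.
453 − 354 = 99

99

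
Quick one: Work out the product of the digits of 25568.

2400

2×5×5×6×8 = 2400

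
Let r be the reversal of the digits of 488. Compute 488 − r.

-396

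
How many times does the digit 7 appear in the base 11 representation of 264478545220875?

4

264478545220875 in base 11 is 772A87A29213A7.
The digit 7 appears 4 times.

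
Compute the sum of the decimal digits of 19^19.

19^19 = 1978419655660313589123979
Sum of its 25 digits: 127.

127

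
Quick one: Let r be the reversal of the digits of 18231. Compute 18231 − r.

Reverse of 18231 is 13281.
18231 − 13281 = 4950

4950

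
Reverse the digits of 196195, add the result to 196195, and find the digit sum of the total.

44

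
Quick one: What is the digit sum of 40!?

40! = 815915283247897734345611269596115894272000000000
Sum of its 48 digits: 189.

189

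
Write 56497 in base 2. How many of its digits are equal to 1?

56497 in base 2 is 1101110010110001.
The digit 1 appears 9 times.

9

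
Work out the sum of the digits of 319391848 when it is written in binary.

319391848 in base 2 is 10011000010011000100001101000.
Digit sum: 1+0+0+1+1+0+0+0+0+1+0+0+1+1+0+0+0+1+0+0+0+0+1+1+0+1+0+0+0 = 10.

10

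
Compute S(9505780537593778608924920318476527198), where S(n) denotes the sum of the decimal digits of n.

9+5+0+5+7+8+0+5+3+7+5+9+3+7+7+8+6+0+8+9+2+4+9+2+0+3+1+8+4+7+6+5+2+7+1+9+8 = 189

189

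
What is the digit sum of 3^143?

3^143 = 169176262018805200239918053247232118969580750063887962421209147371627
Sum of its 69 digits: 288.

288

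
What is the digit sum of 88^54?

433

88^54 = 1004764531905997806213129260273661691227490241168544612858640122411059200196648049895426867549060112318464
Sum of its 106 digits: 433.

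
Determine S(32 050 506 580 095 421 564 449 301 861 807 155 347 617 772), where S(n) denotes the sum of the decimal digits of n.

176

3+2+0+5+0+5+0+6+5+8+0+0+9+5+4+2+1+5+6+4+4+4+9+3+0+1+8+6+1+8+0+7+1+5+5+3+4+7+6+1+7+7+7+2 = 176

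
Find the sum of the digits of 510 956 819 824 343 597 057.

5+1+0+9+5+6+8+1+9+8+2+4+3+4+3+5+9+7+0+5+7 = 101

101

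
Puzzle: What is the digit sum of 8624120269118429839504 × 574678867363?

8624120269118429839504 × 574678867363 = 4956099668259270006675140593707952
Sum of its 34 digits: 163.

163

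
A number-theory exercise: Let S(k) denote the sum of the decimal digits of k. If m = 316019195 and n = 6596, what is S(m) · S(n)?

910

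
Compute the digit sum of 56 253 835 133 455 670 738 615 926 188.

135

5+6+2+5+3+8+3+5+1+3+3+4+5+5+6+7+0+7+3+8+6+1+5+9+2+6+1+8+8 = 135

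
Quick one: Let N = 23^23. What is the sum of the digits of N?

146

23^23 = 20880467999847912034355032910567
Sum of its 32 digits: 146.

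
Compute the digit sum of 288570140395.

52

2+8+8+5+7+0+1+4+0+3+9+5 = 52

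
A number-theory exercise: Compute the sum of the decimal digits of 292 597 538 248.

2+9+2+5+9+7+5+3+8+2+4+8 = 64

64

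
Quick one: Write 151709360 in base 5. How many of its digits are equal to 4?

151709360 in base 5 is 302314144420.
The digit 4 appears 4 times.

4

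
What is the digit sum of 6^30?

117

6^30 = 221073919720733357899776
Sum of its 24 digits: 117.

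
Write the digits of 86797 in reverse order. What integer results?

79768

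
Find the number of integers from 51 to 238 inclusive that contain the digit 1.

118

The integers in [51, 238] that contain the digit 1: 51, 61, 71, 81, 91, 100, …, 221, 231.
118 qualify.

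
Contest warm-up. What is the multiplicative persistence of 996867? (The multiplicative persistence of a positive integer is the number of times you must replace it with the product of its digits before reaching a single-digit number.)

996867 → 163296 → 1944 → 144 → 16 → 6 (5 steps)

5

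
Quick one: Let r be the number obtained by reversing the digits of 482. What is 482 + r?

766

Reverse of 482 is 284.
482 + 284 = 766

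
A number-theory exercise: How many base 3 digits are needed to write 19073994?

16

19073994 in base 3 is 1022220001121020, which has 16 digits.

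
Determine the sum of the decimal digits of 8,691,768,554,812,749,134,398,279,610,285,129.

8+6+9+1+7+6+8+5+5+4+8+1+2+7+4+9+1+3+4+3+9+8+2+7+9+6+1+0+2+8+5+1+2+9 = 170

170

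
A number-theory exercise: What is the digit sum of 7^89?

364

7^89 = 1635782513474434908477160959077878011007714974754996979744938053160034289607
Sum of its 76 digits: 364.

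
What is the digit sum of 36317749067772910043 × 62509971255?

129

36317749067772910043 × 62509971255 = 2270221450272787653655630813965
Sum of its 31 digits: 129.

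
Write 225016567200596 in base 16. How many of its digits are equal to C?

3

225016567200596 in base 16 is CCA6C08E7B54.
The digit C appears 3 times.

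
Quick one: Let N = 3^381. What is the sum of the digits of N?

846

3^381 = 60701307829345189598774052427511817542263878230067241627714758618305019959491554026181355395005222312988332370503818752056184095339903896765894489087914722228298983367879572998390803
Sum of its 182 digits: 846.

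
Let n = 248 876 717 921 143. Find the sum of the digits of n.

2+4+8+8+7+6+7+1+7+9+2+1+1+4+3 = 70

70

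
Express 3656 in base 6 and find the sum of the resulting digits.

16

3656 in base 6 is 24532.
Digit sum: 2+4+5+3+2 = 16.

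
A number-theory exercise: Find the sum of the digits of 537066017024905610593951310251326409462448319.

5+3+7+0+6+6+0+1+7+0+2+4+9+0+5+6+1+0+5+9+3+9+5+1+3+1+0+2+5+1+3+2+6+4+0+9+4+6+2+4+4+8+3+1+9 = 171

171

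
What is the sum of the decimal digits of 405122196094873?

61

4+0+5+1+2+2+1+9+6+0+9+4+8+7+3 = 61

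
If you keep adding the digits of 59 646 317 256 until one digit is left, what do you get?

9

5+9+6+4+6+3+1+7+2+5+6 = 54
5+4 = 9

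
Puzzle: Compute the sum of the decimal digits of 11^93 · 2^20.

11^93 · 2^20 = 7415144745659324681136153379349451478774495976050877255915186891790740570343186589092464484516868653056
Sum of its 103 digits: 500.

500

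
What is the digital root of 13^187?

4

The digital root of n equals n mod 9 (or 9 when 9 | n), so we need 13^187 mod 9.
13^187 ≡ 4 (mod 9), so the digital root is 4.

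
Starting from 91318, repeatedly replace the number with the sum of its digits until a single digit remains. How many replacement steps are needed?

2

91318 → 22 → 4 (2 steps)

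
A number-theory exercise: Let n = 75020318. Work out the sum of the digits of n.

26

7+5+0+2+0+3+1+8 = 26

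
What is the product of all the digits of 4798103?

4×7×9×8×1×0×3 = 0

0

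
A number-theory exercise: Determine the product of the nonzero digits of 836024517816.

1935360

8×3×6×2×4×5×1×7×8×1×6 = 1935360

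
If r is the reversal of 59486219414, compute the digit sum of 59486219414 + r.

Reversal of 59486219414 is 41491268495; 59486219414 + 41491268495 = 100977487909.
Digit sum of 100977487909: 1+0+0+9+7+7+4+8+7+9+0+9 = 61.

61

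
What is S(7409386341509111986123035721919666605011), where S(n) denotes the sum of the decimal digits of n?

159

7+4+0+9+3+8+6+3+4+1+5+0+9+1+1+1+9+8+6+1+2+3+0+3+5+7+2+1+9+1+9+6+6+6+6+0+5+0+1+1 = 159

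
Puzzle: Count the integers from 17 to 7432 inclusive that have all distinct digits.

3995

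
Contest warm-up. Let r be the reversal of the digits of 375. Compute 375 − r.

-198

Reverse of 375 is 573.
375 − 573 = -198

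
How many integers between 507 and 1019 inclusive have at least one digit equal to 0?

108

The integers in [507, 1019] that have at least one digit equal to 0: 507, 508, 509, 510, 520, 530, …, 1018, 1019.
108 qualify.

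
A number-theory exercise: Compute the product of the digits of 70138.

7×0×1×3×8 = 0

0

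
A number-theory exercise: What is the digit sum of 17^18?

91

17^18 = 14063084452067724991009
Sum of its 23 digits: 91.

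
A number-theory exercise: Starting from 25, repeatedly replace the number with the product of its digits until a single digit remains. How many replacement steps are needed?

2

25 → 10 → 0 (2 steps)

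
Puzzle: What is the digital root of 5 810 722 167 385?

1

5+8+1+0+7+2+2+1+6+7+3+8+5 = 55
5+5 = 10
1+0 = 1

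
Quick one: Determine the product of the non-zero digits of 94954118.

51840

9×4×9×5×4×1×1×8 = 51840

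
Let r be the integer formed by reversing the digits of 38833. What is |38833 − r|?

4950

Reverse of 38833 is 33883.
|38833 − 33883| = 4950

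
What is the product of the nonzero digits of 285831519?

86400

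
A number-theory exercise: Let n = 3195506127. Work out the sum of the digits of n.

39

3+1+9+5+5+0+6+1+2+7 = 39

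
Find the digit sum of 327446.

26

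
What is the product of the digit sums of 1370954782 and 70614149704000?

S(1370954782) = 1+3+7+0+9+5+4+7+8+2 = 46.
S(70614149704000) = 7+0+6+1+4+1+4+9+7+0+4+0+0+0 = 43.
46 · 43 = 1978.

1978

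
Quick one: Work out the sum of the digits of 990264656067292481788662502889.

9+9+0+2+6+4+6+5+6+0+6+7+2+9+2+4+8+1+7+8+8+6+6+2+5+0+2+8+8+9 = 155

155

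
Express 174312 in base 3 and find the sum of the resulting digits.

10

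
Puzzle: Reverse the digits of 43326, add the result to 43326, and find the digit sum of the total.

18

Reversal of 43326 is 62334; 43326 + 62334 = 105660.
Digit sum of 105660: 1+0+5+6+6+0 = 18.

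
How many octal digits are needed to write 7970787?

8

7970787 in base 8 is 36317743, which has 8 digits.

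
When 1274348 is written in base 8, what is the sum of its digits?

1274348 in base 8 is 4670754.
Digit sum: 4+6+7+0+7+5+4 = 33.

33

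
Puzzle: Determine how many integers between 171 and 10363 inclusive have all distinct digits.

The integers in [171, 10363] that have all distinct digits: 172, 173, 174, 175, 176, 178, …, 10359, 10362.
5196 qualify.

5196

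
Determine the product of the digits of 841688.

12288

8×4×1×6×8×8 = 12288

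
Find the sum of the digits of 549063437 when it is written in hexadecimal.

47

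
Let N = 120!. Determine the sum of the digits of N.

120! = 6689502913449127057588118054090372586752746333138029810295671352301633557244962989366874165271984981308157637893214090552534408589408121859898481114389650005964960521256960000000000000000000000000000
Sum of its 199 digits: 783.

783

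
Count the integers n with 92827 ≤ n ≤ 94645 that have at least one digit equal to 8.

The integers in [92827, 94645] that have at least one digit equal to 8: 92827, 92828, 92829, 92830, 92831, 92832, …, 94628, 94638.
481 qualify.

481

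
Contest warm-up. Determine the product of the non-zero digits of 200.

2

2 = 2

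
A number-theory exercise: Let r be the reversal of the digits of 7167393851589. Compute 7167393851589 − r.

Reverse of 7167393851589 is 9851583937617.
7167393851589 − 9851583937617 = -2684190086028

-2684190086028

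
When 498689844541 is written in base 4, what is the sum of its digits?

28

498689844541 in base 4 is 13100130032302110331.
Digit sum: 1+3+1+0+0+1+3+0+0+3+2+3+0+2+1+1+0+3+3+1 = 28.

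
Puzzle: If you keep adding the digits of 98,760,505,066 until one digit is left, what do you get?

9+8+7+6+0+5+0+5+0+6+6 = 52
5+2 = 7
(Equivalently, 98,760,505,066 mod 9 = 7.)

7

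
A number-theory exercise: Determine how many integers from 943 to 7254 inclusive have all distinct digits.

The integers in [943, 7254] that have all distinct digits: 943, 945, 946, 947, 948, 950, …, 7253, 7254.
3205 qualify.

3205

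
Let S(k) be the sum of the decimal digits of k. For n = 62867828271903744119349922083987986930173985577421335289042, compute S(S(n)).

19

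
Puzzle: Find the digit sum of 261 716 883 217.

2+6+1+7+1+6+8+8+3+2+1+7 = 52

52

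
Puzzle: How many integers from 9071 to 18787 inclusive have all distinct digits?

3102

The integers in [9071, 18787] that have all distinct digits: 9071, 9072, 9073, 9074, 9075, 9076, …, 18765, 18769.
3102 qualify.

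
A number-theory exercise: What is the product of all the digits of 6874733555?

10584000

6×8×7×4×7×3×3×5×5×5 = 10584000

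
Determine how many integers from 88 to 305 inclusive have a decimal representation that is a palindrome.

The integers in [88, 305] that have a decimal representation that is a palindrome: 88, 99, 101, 111, 121, 131, …, 292, 303.
23 qualify.

23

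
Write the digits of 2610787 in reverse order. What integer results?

7870162

Reversing 2610787 gives 7870162.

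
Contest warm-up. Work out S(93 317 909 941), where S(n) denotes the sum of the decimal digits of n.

55

9+3+3+1+7+9+0+9+9+4+1 = 55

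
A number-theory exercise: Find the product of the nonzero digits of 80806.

384

8×8×6 = 384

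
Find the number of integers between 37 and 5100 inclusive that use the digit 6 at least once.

The integers in [37, 5100] that use the digit 6 at least once: 46, 56, 60, 61, 62, 63, …, 5086, 5096.
1370 qualify.

1370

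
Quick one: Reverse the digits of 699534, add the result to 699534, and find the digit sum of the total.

18

Reversal of 699534 is 435996; 699534 + 435996 = 1135530.
Digit sum of 1135530: 1+1+3+5+5+3+0 = 18.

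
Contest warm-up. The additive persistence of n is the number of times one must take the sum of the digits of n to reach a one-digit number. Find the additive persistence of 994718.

3

994718 → 38 → 11 → 2 (3 steps)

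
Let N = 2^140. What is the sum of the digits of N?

2^140 = 1393796574908163946345982392040522594123776
Sum of its 43 digits: 202.

202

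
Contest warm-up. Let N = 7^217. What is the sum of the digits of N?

7^217 = 2433742818959502347943450005071329052791986482338949364691974502909352359235489219758413452752079745640262125041128267154222978114597020205328636492628942333776331947920661334370827207
Sum of its 184 digits: 799.

799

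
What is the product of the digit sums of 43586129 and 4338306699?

1938

S(43586129) = 4+3+5+8+6+1+2+9 = 38.
S(4338306699) = 4+3+3+8+3+0+6+6+9+9 = 51.
38 · 51 = 1938.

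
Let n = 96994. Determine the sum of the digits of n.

9+6+9+9+4 = 37

37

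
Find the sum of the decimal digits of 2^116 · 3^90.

2^116 · 3^90 = 725090845055812069670150101584624249804776545065209748877148882927591740145664
Sum of its 78 digits: 351.

351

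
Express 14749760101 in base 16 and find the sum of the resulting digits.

61

14749760101 in base 16 is 36F277A65.
Digit sum: 3+6+15+2+7+7+10+6+5 = 61.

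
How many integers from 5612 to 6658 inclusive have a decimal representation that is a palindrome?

The integers in [5612, 6658] that have a decimal representation that is a palindrome: 5665, 5775, 5885, 5995, 6006, 6116, 6226, 6336, 6446, 6556.
10 qualify.

10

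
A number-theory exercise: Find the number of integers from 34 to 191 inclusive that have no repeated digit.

125

The integers in [34, 191] that have no repeated digit: 34, 35, 36, 37, 38, 39, …, 189, 190.
125 qualify.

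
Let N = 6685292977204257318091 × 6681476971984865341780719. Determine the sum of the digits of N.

6685292977204257318091 × 6681476971984865341780719 = 44667631078162386586881749540464368753153687429
Sum of its 47 digits: 234.

234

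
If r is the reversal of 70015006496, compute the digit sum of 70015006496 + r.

49

Reversal of 70015006496 is 69460051007; 70015006496 + 69460051007 = 139475057503.
Digit sum of 139475057503: 1+3+9+4+7+5+0+5+7+5+0+3 = 49.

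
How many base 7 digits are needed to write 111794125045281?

111794125045281 in base 7 is 32355600431006010, which has 17 digits.

17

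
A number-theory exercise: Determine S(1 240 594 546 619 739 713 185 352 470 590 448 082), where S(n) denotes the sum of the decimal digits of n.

161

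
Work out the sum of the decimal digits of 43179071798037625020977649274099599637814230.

211

4+3+1+7+9+0+7+1+7+9+8+0+3+7+6+2+5+0+2+0+9+7+7+6+4+9+2+7+4+0+9+9+5+9+9+6+3+7+8+1+4+2+3+0 = 211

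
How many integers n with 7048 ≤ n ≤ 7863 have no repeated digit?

412

The integers in [7048, 7863] that have no repeated digit: 7048, 7049, 7051, 7052, 7053, 7054, …, 7862, 7863.
412 qualify.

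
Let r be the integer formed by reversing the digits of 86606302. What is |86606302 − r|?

66245634

Reverse of 86606302 is 20360668.
|86606302 − 20360668| = 66245634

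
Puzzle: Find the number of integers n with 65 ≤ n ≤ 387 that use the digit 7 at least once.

The integers in [65, 387] that use the digit 7 at least once: 67, 70, 71, 72, 73, 74, …, 379, 387.
69 qualify.

69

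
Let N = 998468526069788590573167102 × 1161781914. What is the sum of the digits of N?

998468526069788590573167102 × 1161781914 = 1160002675286117886331456432803393228
Sum of its 37 digits: 144.

144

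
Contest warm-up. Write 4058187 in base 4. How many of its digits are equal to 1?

2

4058187 in base 4 is 33132301023.
The digit 1 appears 2 times.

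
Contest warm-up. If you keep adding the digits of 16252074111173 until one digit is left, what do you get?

5

1+6+2+5+2+0+7+4+1+1+1+1+7+3 = 41
4+1 = 5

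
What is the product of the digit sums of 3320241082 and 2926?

475

S(3320241082) = 3+3+2+0+2+4+1+0+8+2 = 25.
S(2926) = 2+9+2+6 = 19.
25 · 19 = 475.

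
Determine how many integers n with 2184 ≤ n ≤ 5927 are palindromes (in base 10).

The integers in [2184, 5927] that are palindromes (in base 10): 2222, 2332, 2442, 2552, 2662, 2772, …, 5775, 5885.
37 qualify.

37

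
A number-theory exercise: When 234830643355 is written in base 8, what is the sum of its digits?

49

234830643355 in base 8 is 3325477640233.
Digit sum: 3+3+2+5+4+7+7+6+4+0+2+3+3 = 49.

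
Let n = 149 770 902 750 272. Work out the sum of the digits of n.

62

1+4+9+7+7+0+9+0+2+7+5+0+2+7+2 = 62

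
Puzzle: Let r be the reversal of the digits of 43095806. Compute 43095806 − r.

-17763228

Reverse of 43095806 is 60859034.
43095806 − 60859034 = -17763228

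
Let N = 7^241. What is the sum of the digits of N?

961

7^241 = 466259446119872377151996360542700947483553721090521612224151282754308452788215813691886581837752306646269515471985947998969804282089615066184816197390243182378999803369523792110975638451497668464327408007
Sum of its 204 digits: 961.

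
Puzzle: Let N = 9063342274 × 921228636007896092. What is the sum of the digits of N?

9063342274 × 921228636007896092 = 8349410440749723248422993208
Sum of its 28 digits: 122.

122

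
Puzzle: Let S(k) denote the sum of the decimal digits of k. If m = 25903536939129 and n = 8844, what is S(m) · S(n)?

S(25903536939129) = 2+5+9+0+3+5+3+6+9+3+9+1+2+9 = 66.
S(8844) = 8+8+4+4 = 24.
66 · 24 = 1584.

1584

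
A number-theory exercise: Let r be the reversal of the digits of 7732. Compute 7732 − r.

5355

Reverse of 7732 is 2377.
7732 − 2377 = 5355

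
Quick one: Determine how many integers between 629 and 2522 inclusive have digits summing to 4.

16

The integers in [629, 2522] that have digits summing to 4: 1003, 1012, 1021, 1030, 1102, 1111, …, 2110, 2200.
16 qualify.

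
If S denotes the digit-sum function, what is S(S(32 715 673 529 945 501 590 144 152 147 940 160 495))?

11

First digit sum: 155.
1+5+5 = 11.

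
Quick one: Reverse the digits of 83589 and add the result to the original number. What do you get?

Reverse of 83589 is 98538.
83589 + 98538 = 182127

182127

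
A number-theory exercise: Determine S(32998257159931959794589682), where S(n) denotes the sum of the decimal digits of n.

154

3+2+9+9+8+2+5+7+1+5+9+9+3+1+9+5+9+7+9+4+5+8+9+6+8+2 = 154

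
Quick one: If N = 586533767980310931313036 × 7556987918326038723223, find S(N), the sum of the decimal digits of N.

586533767980310931313036 × 7556987918326038723223 = 4432428598317457690655416823346900308375835028
Sum of its 46 digits: 205.

205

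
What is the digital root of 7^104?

The digital root of n equals n mod 9 (or 9 when 9 | n), so we need 7^104 mod 9.
7^104 ≡ 4 (mod 9), so the digital root is 4.

4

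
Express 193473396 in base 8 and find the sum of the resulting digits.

32

193473396 in base 8 is 1342025564.
Digit sum: 1+3+4+2+0+2+5+5+6+4 = 32.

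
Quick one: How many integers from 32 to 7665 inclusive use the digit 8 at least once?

The integers in [32, 7665] that use the digit 8 at least once: 38, 48, 58, 68, 78, 80, …, 7648, 7658.
2014 qualify.

2014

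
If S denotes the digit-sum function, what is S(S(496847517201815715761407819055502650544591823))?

13

First digit sum: 193.
1+9+3 = 13.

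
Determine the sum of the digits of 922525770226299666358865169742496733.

183

9+2+2+5+2+5+7+7+0+2+2+6+2+9+9+6+6+6+3+5+8+8+6+5+1+6+9+7+4+2+4+9+6+7+3+3 = 183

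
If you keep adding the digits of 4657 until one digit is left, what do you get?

4+6+5+7 = 22
2+2 = 4

4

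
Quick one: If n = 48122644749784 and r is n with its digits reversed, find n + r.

96917389371968

Reverse of 48122644749784 is 48794744622184.
48122644749784 + 48794744622184 = 96917389371968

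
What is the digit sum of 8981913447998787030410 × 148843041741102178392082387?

239

8981913447998787030410 × 148843041741102178392082387 = 1336895318255450448358624750923768024967794388670
Sum of its 49 digits: 239.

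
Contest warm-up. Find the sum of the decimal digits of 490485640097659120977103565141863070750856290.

4+9+0+4+8+5+6+4+0+0+9+7+6+5+9+1+2+0+9+7+7+1+0+3+5+6+5+1+4+1+8+6+3+0+7+0+7+5+0+8+5+6+2+9+0 = 194

194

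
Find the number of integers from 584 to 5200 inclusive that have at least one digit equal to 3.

The integers in [584, 5200] that have at least one digit equal to 3: 593, 603, 613, 623, 630, 631, …, 5183, 5193.
1928 qualify.

1928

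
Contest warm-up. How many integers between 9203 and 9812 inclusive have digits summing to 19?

The integers in [9203, 9812] that have digits summing to 19: 9208, 9217, 9226, 9235, 9244, 9253, …, 9802, 9811.
41 qualify.

41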